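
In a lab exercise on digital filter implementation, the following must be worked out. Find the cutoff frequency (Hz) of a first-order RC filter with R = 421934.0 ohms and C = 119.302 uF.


Cutoff frequency of a first-order RC filter:
fc = 1 / (2 * pi * R * C)
C = 119.302 uF = 0.000119302 F
fc = 1 / (2 * pi * 421934.0 * 0.000119302)
   = 1 / 316.28028065038
   = 0.003162 Hz

0.003162 Hz


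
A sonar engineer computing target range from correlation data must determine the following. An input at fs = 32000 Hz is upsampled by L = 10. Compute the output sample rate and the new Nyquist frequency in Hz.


Step 1 — output sample rate after interpolation by L:
fs_out = L * fs_in = 10 * 32000 = 320000 Hz

Step 2 — Nyquist frequency of the output stream:
f_Nyq = fs_out / 2 = 320000 / 2 = 160000.0 Hz

fs_out = 320000 Hz; f_Nyquist = 160000.0 Hz


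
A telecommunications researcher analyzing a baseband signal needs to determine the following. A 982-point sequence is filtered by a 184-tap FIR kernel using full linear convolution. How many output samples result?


Linear convolution output length:
L = N + M - 1
  = 982 + 184 - 1
  = 1165 samples

1165


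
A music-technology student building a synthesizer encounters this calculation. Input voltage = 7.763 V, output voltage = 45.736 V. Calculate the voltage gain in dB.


Voltage gain in dB:
G = 20 * log10(Vout / Vin)
  = 20 * log10(45.736 / 7.763)
  = 20 * log10(5.891537)
  = 20 * 0.770229
  = 15.4 dB

15.4 dB


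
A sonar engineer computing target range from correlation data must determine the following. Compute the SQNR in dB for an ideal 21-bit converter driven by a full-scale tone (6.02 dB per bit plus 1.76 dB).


Theoretical SNR for a full-scale sinusoid:
SNR = 6.02 * N + 1.76
    = 6.02 * 21 + 1.76
    = 126.42 + 1.76
    = 128.18 dB

128.18 dB


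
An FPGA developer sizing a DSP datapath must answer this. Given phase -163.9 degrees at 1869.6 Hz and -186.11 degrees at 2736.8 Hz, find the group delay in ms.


Group delay from phase difference:
tau = -d(phi)/d(omega)
d(phi) = -22.21 deg = -0.387638 rad
d(omega) = 2*pi*(2736.8 - 1869.6) = 5448.7783 rad/s
tau = -(-0.387638) / 5448.7783
    = 0.0711 ms

0.0711 ms


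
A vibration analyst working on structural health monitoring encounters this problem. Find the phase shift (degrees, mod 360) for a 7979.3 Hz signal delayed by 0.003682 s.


Phase shift from frequency and time delay:
phi = 360 * f * t_delay
    = 360 * 7979.3 * 0.003682
    = 10576.72 degrees
    mod 360 = 136.72 degrees

136.72 degrees


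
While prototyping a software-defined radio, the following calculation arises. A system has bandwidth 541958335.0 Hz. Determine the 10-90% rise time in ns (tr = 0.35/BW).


Rise time from bandwidth relationship:
tr = 0.35 / BW
   = 0.35 / 541958335.0
   = 6.458061024e-10 s
   = 0.6458 ns

0.6458 ns


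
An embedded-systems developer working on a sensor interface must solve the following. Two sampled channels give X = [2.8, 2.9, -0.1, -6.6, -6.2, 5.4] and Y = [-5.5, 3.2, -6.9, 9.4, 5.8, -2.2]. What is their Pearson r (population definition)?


Pearson correlation coefficient (population):
r = cov(X,Y) / (std(X) * std(Y))
Mean X = -0.3, Mean Y = 0.6333
Cov(X,Y) = -19.028333
Std(X) = 4.59855, Std(Y) = 5.951657
r = -0.6953

-0.6953


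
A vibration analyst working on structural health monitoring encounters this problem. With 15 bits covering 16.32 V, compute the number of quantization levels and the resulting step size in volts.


Step 1 — number of quantization levels:
L = 2^N = 2^15 = 32768

Step 2 — LSB step size:
delta = Vfs / L
      = 16.32 / 32768
      = 0.00049805 V

Levels = 32768; step size = 0.00049805 V


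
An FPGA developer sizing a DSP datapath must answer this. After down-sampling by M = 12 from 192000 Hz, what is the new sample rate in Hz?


Decimation reduces the sample rate:
fs_out = fs_in / M
       = 192000 / 12
       = 16000.0 Hz

16000.0 Hz


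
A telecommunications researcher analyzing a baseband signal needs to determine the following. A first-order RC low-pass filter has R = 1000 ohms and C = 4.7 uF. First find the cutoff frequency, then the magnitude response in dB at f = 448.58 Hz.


Step 1 — cutoff frequency:
fc = 1 / (2*pi*R*C)
C = 4.7 uF = 4.7e-06 F
fc = 1 / (2*pi*1000*4.7e-06)
   = 33.8628 Hz

Step 2 — magnitude at f = 448.58 Hz:
|H(f)| = 1 / sqrt(1 + (f/fc)^2)
f/fc = 448.58 / 33.8628 = 13.246985
|H| = 1 / sqrt(1 + 175.482612) = 0.0752747
|H|_dB = 20*log10(0.0752747) = -22.47 dB

fc = 33.8628 Hz; |H(448.58 Hz)| = -22.47 dB


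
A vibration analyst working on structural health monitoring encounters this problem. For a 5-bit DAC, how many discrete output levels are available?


Number of quantization levels = 2^N
= 2^5
= 32

32


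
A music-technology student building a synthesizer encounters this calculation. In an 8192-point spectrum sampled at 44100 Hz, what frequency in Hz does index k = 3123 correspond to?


Frequency of DFT bin k:
f_k = k * fs / N
    = 3123 * 44100 / 8192
    = 137724300 / 8192
    = 16812.048 Hz

16812.048 Hz


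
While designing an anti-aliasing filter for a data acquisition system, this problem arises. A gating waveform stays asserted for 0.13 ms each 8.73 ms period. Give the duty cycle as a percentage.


Duty cycle as a percentage:
DC = (t_on / T) * 100
   = (0.13 / 8.73) * 100
   = 0.014891 * 100
   = 1.49 %

1.49 %


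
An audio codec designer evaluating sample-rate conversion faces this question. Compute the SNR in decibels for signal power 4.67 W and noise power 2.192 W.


SNR in decibels:
SNR = 10 * log10(Ps / Pn)
    = 10 * log10(4.67 / 2.192)
    = 10 * log10(2.1305)
    = 10 * 0.3285
    = 3.28 dB

3.28 dB


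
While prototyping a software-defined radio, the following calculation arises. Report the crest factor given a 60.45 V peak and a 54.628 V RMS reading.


Crest factor is the ratio of peak to RMS:
CF = V_peak / V_rms
   = 60.45 / 54.628
   = 1.1066

1.1066


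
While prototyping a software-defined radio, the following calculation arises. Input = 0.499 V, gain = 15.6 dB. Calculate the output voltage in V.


Output voltage from dB gain:
V_out = V_in * 10^(gain_dB / 20)
      = 0.499 * 10^(15.6 / 20)
      = 0.499 * 6.025596
      = 3.0068 V

3.0068 V


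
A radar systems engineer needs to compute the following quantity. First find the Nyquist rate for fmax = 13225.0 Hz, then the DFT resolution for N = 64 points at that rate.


Step 1 — Nyquist sampling rate:
fs = 2 * fmax = 2 * 13225.0 = 26450.0 Hz

Step 2 — DFT bin spacing:
df = fs / N = 26450.0 / 64 = 413.2812 Hz

413.2812 Hz


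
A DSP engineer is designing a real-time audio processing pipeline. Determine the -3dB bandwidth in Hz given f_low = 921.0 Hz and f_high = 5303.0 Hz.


Bandwidth is the difference of -3dB frequencies:
BW = f_high - f_low
   = 5303.0 - 921.0
   = 4382.0 Hz

4382.0 Hz


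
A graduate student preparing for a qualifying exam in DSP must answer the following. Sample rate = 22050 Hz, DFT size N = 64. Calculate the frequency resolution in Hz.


DFT frequency resolution:
df = fs / N
   = 22050 / 64
   = 344.5312 Hz

344.5312 Hz


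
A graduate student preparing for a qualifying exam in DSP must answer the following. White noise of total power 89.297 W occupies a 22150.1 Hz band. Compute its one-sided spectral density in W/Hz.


Power spectral density:
PSD = P / BW
    = 89.297 / 22150.1
    = 0.00403145 W/Hz

0.00403145 W/Hz


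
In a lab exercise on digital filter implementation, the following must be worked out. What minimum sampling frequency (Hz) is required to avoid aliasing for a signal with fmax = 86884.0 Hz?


The Nyquist rate is twice the maximum frequency component.
fs_min = 2 * fmax
      = 2 * 86884.0
      = 173768.0 Hz

173768.0


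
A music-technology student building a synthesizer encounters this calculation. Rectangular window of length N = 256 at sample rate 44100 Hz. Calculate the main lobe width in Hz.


Main lobe width for a rectangular window:
Width = 2 * fs / N
      = 2 * 44100 / 256
      = 88200 / 256
      = 344.531 Hz

344.531 Hz


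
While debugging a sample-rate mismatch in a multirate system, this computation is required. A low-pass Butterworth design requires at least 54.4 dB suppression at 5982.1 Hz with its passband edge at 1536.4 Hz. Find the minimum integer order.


Butterworth filter order formula:
n = log10(10^(A/10) - 1) / (2 * log10(f_stop/f_pass))
10^(54.4/10) - 1 = 275421.8703
f_stop/f_pass = 5982.1 / 1536.4 = 3.8936
n = 4.6074 -> ceil = 5

5


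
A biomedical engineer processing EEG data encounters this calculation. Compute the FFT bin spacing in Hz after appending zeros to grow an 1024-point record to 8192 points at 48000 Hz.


Frequency resolution after zero-padding:
N_padded = 1024 * 8 = 8192
df = fs / N_padded
   = 48000 / 8192
   = 5.8594 Hz

5.8594 Hz


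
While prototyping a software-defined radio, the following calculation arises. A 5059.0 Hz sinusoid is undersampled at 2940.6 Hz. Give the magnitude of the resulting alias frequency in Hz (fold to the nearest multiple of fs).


Compute the nearest integer multiple of fs to the signal:
n = round(5059.0 / 2940.6) = 2
f_alias = |5059.0 - 2 * 2940.6|
        = |5059.0 - 5881.2|
        = 822.2 Hz

822.2


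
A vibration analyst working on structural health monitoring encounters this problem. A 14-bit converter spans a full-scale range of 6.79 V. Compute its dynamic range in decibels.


Dynamic range from full-scale to LSB:
V_min = V_max / 2^bits = 6.79 / 2^14
DR = 20 * log10(V_max / V_min)
   = 20 * log10(2^14)
   = 20 * 14 * log10(2)
   = 84.29 dB

84.29 dB


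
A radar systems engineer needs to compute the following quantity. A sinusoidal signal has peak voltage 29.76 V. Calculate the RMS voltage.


RMS voltage for a sinusoidal waveform:
V_rms = V_peak / sqrt(2)
      = 29.76 / 1.414214
      = 21.043 V

21.043 V


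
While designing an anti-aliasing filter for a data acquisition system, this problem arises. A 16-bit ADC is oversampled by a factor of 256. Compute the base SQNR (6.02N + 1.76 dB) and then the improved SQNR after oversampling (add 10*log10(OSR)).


Step 1 — baseline SQNR at Nyquist:
SQNR_base = 6.02*N + 1.76
          = 6.02*16 + 1.76
          = 98.08 dB

Step 2 — oversampling processing gain:
G = 10*log10(OSR) = 10*log10(256) = 24.08 dB

Step 3 — total:
SQNR_total = 98.08 + 24.08 = 122.16 dB

Base SQNR = 98.08 dB; oversampled SQNR = 122.16 dB


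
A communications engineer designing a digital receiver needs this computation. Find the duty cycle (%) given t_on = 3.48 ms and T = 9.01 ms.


Duty cycle as a percentage:
DC = (t_on / T) * 100
   = (3.48 / 9.01) * 100
   = 0.386238 * 100
   = 38.62 %

38.62 %


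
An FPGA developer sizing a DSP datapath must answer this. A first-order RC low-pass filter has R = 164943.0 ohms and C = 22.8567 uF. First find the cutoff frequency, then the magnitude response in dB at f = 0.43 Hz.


Step 1 — cutoff frequency:
fc = 1 / (2*pi*R*C)
C = 22.8567 uF = 2.28567e-05 F
fc = 1 / (2*pi*164943.0*2.28567e-05)
   = 0.0422156 Hz

Step 2 — magnitude at f = 0.43 Hz:
|H(f)| = 1 / sqrt(1 + (f/fc)^2)
f/fc = 0.43 / 0.0422156 = 10.185808
|H| = 1 / sqrt(1 + 103.750685) = 0.0977061
|H|_dB = 20*log10(0.0977061) = -20.2 dB

fc = 0.0422156 Hz; |H(0.43 Hz)| = -20.2 dB


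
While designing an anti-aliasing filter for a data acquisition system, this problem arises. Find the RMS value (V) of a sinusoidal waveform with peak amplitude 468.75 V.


RMS voltage for a sinusoidal waveform:
V_rms = V_peak / sqrt(2)
      = 468.75 / 1.414214
      = 331.456 V

331.456 V


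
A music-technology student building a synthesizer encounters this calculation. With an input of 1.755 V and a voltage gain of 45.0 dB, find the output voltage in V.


Output voltage from dB gain:
V_out = V_in * 10^(gain_dB / 20)
      = 1.755 * 10^(45.0 / 20)
      = 1.755 * 177.827941
      = 312.088 V

312.088 V


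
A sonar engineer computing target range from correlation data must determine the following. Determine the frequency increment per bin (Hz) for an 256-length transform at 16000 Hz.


DFT frequency resolution:
df = fs / N
   = 16000 / 256
   = 62.5 Hz

62.5 Hz


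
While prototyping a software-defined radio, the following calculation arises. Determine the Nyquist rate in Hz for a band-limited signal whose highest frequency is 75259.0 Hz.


The Nyquist rate is twice the maximum frequency component.
fs_min = 2 * fmax
      = 2 * 75259.0
      = 150518.0 Hz

150518.0


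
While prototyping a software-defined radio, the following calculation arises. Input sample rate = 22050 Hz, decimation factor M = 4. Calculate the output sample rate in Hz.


Decimation reduces the sample rate:
fs_out = fs_in / M
       = 22050 / 4
       = 5512.5 Hz

5512.5 Hz


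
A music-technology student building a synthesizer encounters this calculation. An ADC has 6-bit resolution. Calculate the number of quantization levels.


Number of quantization levels = 2^N
= 2^6
= 64

64


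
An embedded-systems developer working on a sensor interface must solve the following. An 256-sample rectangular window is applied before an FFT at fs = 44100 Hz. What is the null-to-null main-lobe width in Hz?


Main lobe width for a rectangular window:
Width = 2 * fs / N
      = 2 * 44100 / 256
      = 88200 / 256
      = 344.531 Hz

344.531 Hz


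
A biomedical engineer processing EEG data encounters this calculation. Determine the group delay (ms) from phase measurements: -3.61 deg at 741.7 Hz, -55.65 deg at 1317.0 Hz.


Group delay from phase difference:
tau = -d(phi)/d(omega)
d(phi) = -52.04 deg = -0.908269 rad
d(omega) = 2*pi*(1317.0 - 741.7) = 3614.7165 rad/s
tau = -(-0.908269) / 3614.7165
    = 0.2513 ms

0.2513 ms


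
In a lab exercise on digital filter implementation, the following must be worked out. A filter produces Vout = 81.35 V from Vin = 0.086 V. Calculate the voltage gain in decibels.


Voltage gain in dB:
G = 20 * log10(Vout / Vin)
  = 20 * log10(81.35 / 0.086)
  = 20 * log10(945.930233)
  = 20 * 2.975859
  = 59.52 dB

59.52 dB


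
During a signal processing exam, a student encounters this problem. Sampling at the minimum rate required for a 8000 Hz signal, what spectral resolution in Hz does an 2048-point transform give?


Step 1 — Nyquist sampling rate:
fs = 2 * fmax = 2 * 8000 = 16000 Hz

Step 2 — DFT bin spacing:
df = fs / N = 16000 / 2048 = 7.8125 Hz

7.8125 Hz


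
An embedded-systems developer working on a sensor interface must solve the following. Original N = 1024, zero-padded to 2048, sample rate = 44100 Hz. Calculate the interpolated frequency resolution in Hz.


Frequency resolution after zero-padding:
N_padded = 1024 * 2 = 2048
df = fs / N_padded
   = 44100 / 2048
   = 21.5332 Hz

21.5332 Hz


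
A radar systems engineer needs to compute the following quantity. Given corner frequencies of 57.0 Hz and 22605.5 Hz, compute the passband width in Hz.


Bandwidth is the difference of -3dB frequencies:
BW = f_high - f_low
   = 22605.5 - 57.0
   = 22548.5 Hz

22548.5 Hz


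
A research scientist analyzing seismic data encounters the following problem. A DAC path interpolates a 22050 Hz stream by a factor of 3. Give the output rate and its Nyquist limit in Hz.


Step 1 — output sample rate after interpolation by L:
fs_out = L * fs_in = 3 * 22050 = 66150 Hz

Step 2 — Nyquist frequency of the output stream:
f_Nyq = fs_out / 2 = 66150 / 2 = 33075.0 Hz

fs_out = 66150 Hz; f_Nyquist = 33075.0 Hz


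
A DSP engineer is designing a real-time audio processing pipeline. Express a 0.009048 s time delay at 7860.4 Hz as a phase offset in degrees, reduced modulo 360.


Phase shift from frequency and time delay:
phi = 360 * f * t_delay
    = 360 * 7860.4 * 0.009048
    = 25603.52 degrees
    mod 360 = 43.52 degrees

43.52 degrees


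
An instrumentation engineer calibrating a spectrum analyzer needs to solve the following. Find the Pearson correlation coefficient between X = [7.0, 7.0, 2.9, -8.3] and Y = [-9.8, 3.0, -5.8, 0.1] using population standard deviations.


Pearson correlation coefficient (population):
r = cov(X,Y) / (std(X) * std(Y))
Mean X = 2.15, Mean Y = -3.125
Cov(X,Y) = -9.59375
Std(X) = 6.26119, Std(Y) = 4.990679
r = -0.307

-0.307


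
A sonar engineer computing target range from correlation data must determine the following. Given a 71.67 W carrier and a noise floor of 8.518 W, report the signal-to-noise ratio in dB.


SNR in decibels:
SNR = 10 * log10(Ps / Pn)
    = 10 * log10(71.67 / 8.518)
    = 10 * log10(8.4139)
    = 10 * 0.925
    = 9.25 dB

9.25 dB


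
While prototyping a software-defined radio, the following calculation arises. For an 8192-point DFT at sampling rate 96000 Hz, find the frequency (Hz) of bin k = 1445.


Frequency of DFT bin k:
f_k = k * fs / N
    = 1445 * 96000 / 8192
    = 138720000 / 8192
    = 16933.594 Hz

16933.594 Hz


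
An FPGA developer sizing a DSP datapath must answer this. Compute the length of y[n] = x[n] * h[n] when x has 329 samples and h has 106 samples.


Linear convolution output length:
L = N + M - 1
  = 329 + 106 - 1
  = 434 samples

434


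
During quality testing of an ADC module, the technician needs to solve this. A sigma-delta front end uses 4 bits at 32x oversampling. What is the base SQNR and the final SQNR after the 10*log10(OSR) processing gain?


Step 1 — baseline SQNR at Nyquist:
SQNR_base = 6.02*N + 1.76
          = 6.02*4 + 1.76
          = 25.84 dB

Step 2 — oversampling processing gain:
G = 10*log10(OSR) = 10*log10(32) = 15.05 dB

Step 3 — total:
SQNR_total = 25.84 + 15.05 = 40.89 dB

Base SQNR = 25.84 dB; oversampled SQNR = 40.89 dB


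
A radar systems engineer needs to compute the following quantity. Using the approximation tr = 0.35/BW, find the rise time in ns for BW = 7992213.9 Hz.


Rise time from bandwidth relationship:
tr = 0.35 / BW
   = 0.35 / 7992213.9
   = 4.379262172e-08 s
   = 43.7926 ns

43.7926 ns


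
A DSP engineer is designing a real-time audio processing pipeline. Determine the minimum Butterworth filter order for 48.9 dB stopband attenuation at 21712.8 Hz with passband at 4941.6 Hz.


Butterworth filter order formula:
n = log10(10^(A/10) - 1) / (2 * log10(f_stop/f_pass))
10^(48.9/10) - 1 = 77623.7117
f_stop/f_pass = 21712.8 / 4941.6 = 4.3939
n = 3.8034 -> ceil = 4

4


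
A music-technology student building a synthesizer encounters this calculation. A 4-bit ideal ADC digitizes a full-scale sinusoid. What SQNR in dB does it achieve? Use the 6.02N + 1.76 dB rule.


Theoretical SNR for a full-scale sinusoid:
SNR = 6.02 * N + 1.76
    = 6.02 * 4 + 1.76
    = 24.08 + 1.76
    = 25.84 dB

25.84 dB


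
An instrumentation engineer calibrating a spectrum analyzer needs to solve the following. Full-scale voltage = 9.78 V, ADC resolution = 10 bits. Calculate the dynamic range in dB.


Dynamic range from full-scale to LSB:
V_min = V_max / 2^bits = 9.78 / 2^10
DR = 20 * log10(V_max / V_min)
   = 20 * log10(2^10)
   = 20 * 10 * log10(2)
   = 60.21 dB

60.21 dB


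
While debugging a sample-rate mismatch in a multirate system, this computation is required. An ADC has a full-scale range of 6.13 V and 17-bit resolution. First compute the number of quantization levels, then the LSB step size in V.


Step 1 — number of quantization levels:
L = 2^N = 2^17 = 131072

Step 2 — LSB step size:
delta = Vfs / L
      = 6.13 / 131072
      = 4.677e-05 V

Levels = 131072; step size = 4.677e-05 V


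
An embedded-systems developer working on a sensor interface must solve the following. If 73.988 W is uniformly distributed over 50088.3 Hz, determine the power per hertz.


Power spectral density:
PSD = P / BW
    = 73.988 / 50088.3
    = 0.00147715 W/Hz

0.00147715 W/Hz


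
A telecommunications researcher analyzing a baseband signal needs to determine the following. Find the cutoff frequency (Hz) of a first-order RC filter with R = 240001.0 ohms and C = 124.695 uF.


Cutoff frequency of a first-order RC filter:
fc = 1 / (2 * pi * R * C)
C = 124.695 uF = 0.000124695 F
fc = 1 / (2 * pi * 240001.0 * 0.000124695)
   = 1 / 188.03641353269
   = 0.005318 Hz

0.005318 Hz


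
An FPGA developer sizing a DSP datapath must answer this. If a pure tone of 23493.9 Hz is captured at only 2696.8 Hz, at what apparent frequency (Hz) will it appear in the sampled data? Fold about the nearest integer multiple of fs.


Compute the nearest integer multiple of fs to the signal:
n = round(23493.9 / 2696.8) = 9
f_alias = |23493.9 - 9 * 2696.8|
        = |23493.9 - 24271.2|
        = 777.3 Hz

777.3


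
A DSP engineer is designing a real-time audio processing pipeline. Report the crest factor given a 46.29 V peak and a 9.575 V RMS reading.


Crest factor is the ratio of peak to RMS:
CF = V_peak / V_rms
   = 46.29 / 9.575
   = 4.8345

4.8345


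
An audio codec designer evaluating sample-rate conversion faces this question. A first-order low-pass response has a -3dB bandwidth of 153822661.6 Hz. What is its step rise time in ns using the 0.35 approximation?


Rise time from bandwidth relationship:
tr = 0.35 / BW
   = 0.35 / 153822661.6
   = 2.275347445e-09 s
   = 2.2753 ns

2.2753 ns


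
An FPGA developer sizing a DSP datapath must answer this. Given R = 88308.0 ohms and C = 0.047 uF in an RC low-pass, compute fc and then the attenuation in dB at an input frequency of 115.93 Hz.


Step 1 — cutoff frequency:
fc = 1 / (2*pi*R*C)
C = 0.047 uF = 4.7e-08 F
fc = 1 / (2*pi*88308.0*4.7e-08)
   = 38.3462 Hz

Step 2 — magnitude at f = 115.93 Hz:
|H(f)| = 1 / sqrt(1 + (f/fc)^2)
f/fc = 115.93 / 38.3462 = 3.023246
|H| = 1 / sqrt(1 + 9.140016) = 0.3140369
|H|_dB = 20*log10(0.3140369) = -10.06 dB

fc = 38.3462 Hz; |H(115.93 Hz)| = -10.06 dB


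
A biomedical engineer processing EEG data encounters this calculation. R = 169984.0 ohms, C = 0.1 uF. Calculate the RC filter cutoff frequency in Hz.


Cutoff frequency of a first-order RC filter:
fc = 1 / (2 * pi * R * C)
C = 0.1 uF = 1e-07 F
fc = 1 / (2 * pi * 169984.0 * 1e-07)
   = 1 / 0.10680409712556
   = 9.362937 Hz

9.362937 Hz


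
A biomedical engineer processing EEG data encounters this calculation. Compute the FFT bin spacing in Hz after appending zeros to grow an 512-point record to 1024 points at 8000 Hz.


Frequency resolution after zero-padding:
N_padded = 512 * 2 = 1024
df = fs / N_padded
   = 8000 / 1024
   = 7.8125 Hz

7.8125 Hz


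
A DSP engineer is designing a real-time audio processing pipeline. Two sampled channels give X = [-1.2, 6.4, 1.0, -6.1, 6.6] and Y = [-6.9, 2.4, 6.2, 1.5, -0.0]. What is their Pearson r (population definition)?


Pearson correlation coefficient (population):
r = cov(X,Y) / (std(X) * std(Y))
Mean X = 1.34, Mean Y = 0.64
Cov(X,Y) = 3.2804
Std(X) = 4.799833, Std(Y) = 4.289802
r = 0.1593

0.1593


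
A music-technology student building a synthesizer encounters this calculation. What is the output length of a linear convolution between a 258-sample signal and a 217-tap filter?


Linear convolution output length:
L = N + M - 1
  = 258 + 217 - 1
  = 474 samples

474


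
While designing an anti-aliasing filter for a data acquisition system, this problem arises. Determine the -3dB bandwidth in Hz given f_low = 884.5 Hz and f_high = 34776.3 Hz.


Bandwidth is the difference of -3dB frequencies:
BW = f_high - f_low
   = 34776.3 - 884.5
   = 33891.8 Hz

33891.8 Hz


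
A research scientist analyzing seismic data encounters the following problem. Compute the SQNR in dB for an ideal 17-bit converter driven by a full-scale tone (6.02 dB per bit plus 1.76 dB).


Theoretical SNR for a full-scale sinusoid:
SNR = 6.02 * N + 1.76
    = 6.02 * 17 + 1.76
    = 102.34 + 1.76
    = 104.1 dB

104.1 dB


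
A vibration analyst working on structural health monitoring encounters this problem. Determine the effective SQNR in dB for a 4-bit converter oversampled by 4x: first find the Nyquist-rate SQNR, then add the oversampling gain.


Step 1 — baseline SQNR at Nyquist:
SQNR_base = 6.02*N + 1.76
          = 6.02*4 + 1.76
          = 25.84 dB

Step 2 — oversampling processing gain:
G = 10*log10(OSR) = 10*log10(4) = 6.02 dB

Step 3 — total:
SQNR_total = 25.84 + 6.02 = 31.86 dB

Base SQNR = 25.84 dB; oversampled SQNR = 31.86 dB


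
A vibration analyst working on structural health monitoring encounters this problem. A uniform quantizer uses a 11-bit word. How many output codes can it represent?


Number of quantization levels = 2^N
= 2^11
= 2048

2048


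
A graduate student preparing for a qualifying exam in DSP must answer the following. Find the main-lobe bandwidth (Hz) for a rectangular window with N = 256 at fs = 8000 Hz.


Main lobe width for a rectangular window:
Width = 2 * fs / N
      = 2 * 8000 / 256
      = 16000 / 256
      = 62.5 Hz

62.5 Hz


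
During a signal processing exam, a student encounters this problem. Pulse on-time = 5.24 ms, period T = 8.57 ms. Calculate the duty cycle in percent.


Duty cycle as a percentage:
DC = (t_on / T) * 100
   = (5.24 / 8.57) * 100
   = 0.611435 * 100
   = 61.14 %

61.14 %


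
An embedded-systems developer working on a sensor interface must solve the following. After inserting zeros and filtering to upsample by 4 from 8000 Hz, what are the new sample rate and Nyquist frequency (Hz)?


Step 1 — output sample rate after interpolation by L:
fs_out = L * fs_in = 4 * 8000 = 32000 Hz

Step 2 — Nyquist frequency of the output stream:
f_Nyq = fs_out / 2 = 32000 / 2 = 16000.0 Hz

fs_out = 32000 Hz; f_Nyquist = 16000.0 Hz


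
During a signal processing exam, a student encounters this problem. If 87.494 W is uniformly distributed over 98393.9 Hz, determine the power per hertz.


Power spectral density:
PSD = P / BW
    = 87.494 / 98393.9
    = 0.00088922 W/Hz

0.00088922 W/Hz


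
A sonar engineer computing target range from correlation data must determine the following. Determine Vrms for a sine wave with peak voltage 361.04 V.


RMS voltage for a sinusoidal waveform:
V_rms = V_peak / sqrt(2)
      = 361.04 / 1.414214
      = 255.294 V

255.294 V


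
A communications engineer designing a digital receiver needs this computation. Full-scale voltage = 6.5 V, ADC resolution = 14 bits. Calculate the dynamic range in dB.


Dynamic range from full-scale to LSB:
V_min = V_max / 2^bits = 6.5 / 2^14
DR = 20 * log10(V_max / V_min)
   = 20 * log10(2^14)
   = 20 * 14 * log10(2)
   = 84.29 dB

84.29 dB


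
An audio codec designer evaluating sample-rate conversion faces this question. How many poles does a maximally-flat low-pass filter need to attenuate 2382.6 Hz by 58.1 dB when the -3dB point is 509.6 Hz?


Butterworth filter order formula:
n = log10(10^(A/10) - 1) / (2 * log10(f_stop/f_pass))
10^(58.1/10) - 1 = 645653.229
f_stop/f_pass = 2382.6 / 509.6 = 4.6754
n = 4.337 -> ceil = 5

5


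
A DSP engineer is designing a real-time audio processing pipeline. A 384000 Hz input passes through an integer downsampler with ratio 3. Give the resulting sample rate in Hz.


Decimation reduces the sample rate:
fs_out = fs_in / M
       = 384000 / 3
       = 128000.0 Hz

128000.0 Hz


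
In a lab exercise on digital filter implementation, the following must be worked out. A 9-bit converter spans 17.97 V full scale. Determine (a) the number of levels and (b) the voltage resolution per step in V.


Step 1 — number of quantization levels:
L = 2^N = 2^9 = 512

Step 2 — LSB step size:
delta = Vfs / L
      = 17.97 / 512
      = 0.03509766 V

Levels = 512; step size = 0.03509766 V


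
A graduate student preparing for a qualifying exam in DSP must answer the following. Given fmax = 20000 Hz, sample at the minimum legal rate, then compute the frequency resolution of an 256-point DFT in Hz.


Step 1 — Nyquist sampling rate:
fs = 2 * fmax = 2 * 20000 = 40000 Hz

Step 2 — DFT bin spacing:
df = fs / N = 40000 / 256 = 156.25 Hz

156.25 Hz


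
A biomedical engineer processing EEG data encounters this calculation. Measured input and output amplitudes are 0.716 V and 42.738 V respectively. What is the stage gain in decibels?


Voltage gain in dB:
G = 20 * log10(Vout / Vin)
  = 20 * log10(42.738 / 0.716)
  = 20 * log10(59.689944)
  = 20 * 1.775901
  = 35.52 dB

35.52 dB


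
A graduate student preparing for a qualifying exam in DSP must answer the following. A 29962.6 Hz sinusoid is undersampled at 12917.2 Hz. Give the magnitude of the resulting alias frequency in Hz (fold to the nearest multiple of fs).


Compute the nearest integer multiple of fs to the signal:
n = round(29962.6 / 12917.2) = 2
f_alias = |29962.6 - 2 * 12917.2|
        = |29962.6 - 25834.4|
        = 4128.2 Hz

4128.2


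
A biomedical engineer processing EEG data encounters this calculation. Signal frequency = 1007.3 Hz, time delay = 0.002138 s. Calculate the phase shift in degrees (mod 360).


Phase shift from frequency and time delay:
phi = 360 * f * t_delay
    = 360 * 1007.3 * 0.002138
    = 775.3 degrees
    mod 360 = 55.3 degrees

55.3 degrees


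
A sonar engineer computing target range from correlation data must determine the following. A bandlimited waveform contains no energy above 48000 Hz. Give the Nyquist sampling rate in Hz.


The Nyquist rate is twice the maximum frequency component.
fs_min = 2 * fmax
      = 2 * 48000
      = 96000 Hz

96000


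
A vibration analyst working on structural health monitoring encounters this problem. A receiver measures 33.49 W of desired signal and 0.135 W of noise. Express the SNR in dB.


SNR in decibels:
SNR = 10 * log10(Ps / Pn)
    = 10 * log10(33.49 / 0.135)
    = 10 * log10(248.0741)
    = 10 * 2.3946
    = 23.95 dB

23.95 dB


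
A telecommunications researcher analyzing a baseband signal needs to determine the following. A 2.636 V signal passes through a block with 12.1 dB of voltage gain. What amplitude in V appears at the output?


Output voltage from dB gain:
V_out = V_in * 10^(gain_dB / 20)
      = 2.636 * 10^(12.1 / 20)
      = 2.636 * 4.02717
      = 10.6156 V

10.6156 V


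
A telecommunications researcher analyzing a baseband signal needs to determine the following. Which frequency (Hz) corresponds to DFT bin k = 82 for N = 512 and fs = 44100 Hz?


Frequency of DFT bin k:
f_k = k * fs / N
    = 82 * 44100 / 512
    = 3616200 / 512
    = 7062.891 Hz

7062.891 Hz


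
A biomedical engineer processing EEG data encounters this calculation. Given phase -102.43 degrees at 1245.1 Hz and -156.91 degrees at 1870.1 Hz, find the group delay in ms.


Group delay from phase difference:
tau = -d(phi)/d(omega)
d(phi) = -54.48 deg = -0.950855 rad
d(omega) = 2*pi*(1870.1 - 1245.1) = 3926.9908 rad/s
tau = -(-0.950855) / 3926.9908
    = 0.2421 ms

0.2421 ms


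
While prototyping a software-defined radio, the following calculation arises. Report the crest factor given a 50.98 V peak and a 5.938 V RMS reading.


Crest factor is the ratio of peak to RMS:
CF = V_peak / V_rms
   = 50.98 / 5.938
   = 8.5854

8.5854


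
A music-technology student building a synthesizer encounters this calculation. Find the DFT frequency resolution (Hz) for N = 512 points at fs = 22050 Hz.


DFT frequency resolution:
df = fs / N
   = 22050 / 512
   = 43.0664 Hz

43.0664 Hz


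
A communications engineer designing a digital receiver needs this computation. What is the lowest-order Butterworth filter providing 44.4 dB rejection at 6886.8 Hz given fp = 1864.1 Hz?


Butterworth filter order formula:
n = log10(10^(A/10) - 1) / (2 * log10(f_stop/f_pass))
10^(44.4/10) - 1 = 27541.287
f_stop/f_pass = 6886.8 / 1864.1 = 3.6944
n = 3.9115 -> ceil = 4

4


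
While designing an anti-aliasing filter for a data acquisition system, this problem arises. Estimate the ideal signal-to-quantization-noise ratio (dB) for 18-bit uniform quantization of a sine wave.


Theoretical SNR for a full-scale sinusoid:
SNR = 6.02 * N + 1.76
    = 6.02 * 18 + 1.76
    = 108.36 + 1.76
    = 110.12 dB

110.12 dB


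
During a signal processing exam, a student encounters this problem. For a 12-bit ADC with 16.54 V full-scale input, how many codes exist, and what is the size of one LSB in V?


Step 1 — number of quantization levels:
L = 2^N = 2^12 = 4096

Step 2 — LSB step size:
delta = Vfs / L
      = 16.54 / 4096
      = 0.00403809 V

Levels = 4096; step size = 0.00403809 V


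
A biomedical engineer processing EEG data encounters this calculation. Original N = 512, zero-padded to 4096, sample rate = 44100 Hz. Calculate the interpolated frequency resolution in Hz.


Frequency resolution after zero-padding:
N_padded = 512 * 8 = 4096
df = fs / N_padded
   = 44100 / 4096
   = 10.7666 Hz

10.7666 Hz


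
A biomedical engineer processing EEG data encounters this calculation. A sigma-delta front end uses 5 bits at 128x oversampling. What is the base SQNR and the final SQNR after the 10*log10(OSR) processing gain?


Step 1 — baseline SQNR at Nyquist:
SQNR_base = 6.02*N + 1.76
          = 6.02*5 + 1.76
          = 31.86 dB

Step 2 — oversampling processing gain:
G = 10*log10(OSR) = 10*log10(128) = 21.07 dB

Step 3 — total:
SQNR_total = 31.86 + 21.07 = 52.93 dB

Base SQNR = 31.86 dB; oversampled SQNR = 52.93 dB


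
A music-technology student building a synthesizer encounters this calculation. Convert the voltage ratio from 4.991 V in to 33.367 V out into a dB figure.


Voltage gain in dB:
G = 20 * log10(Vout / Vin)
  = 20 * log10(33.367 / 4.991)
  = 20 * log10(6.685434)
  = 20 * 0.82513
  = 16.5 dB

16.5 dB


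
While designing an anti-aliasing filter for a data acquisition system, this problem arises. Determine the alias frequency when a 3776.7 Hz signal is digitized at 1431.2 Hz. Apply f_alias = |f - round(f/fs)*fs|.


Compute the nearest integer multiple of fs to the signal:
n = round(3776.7 / 1431.2) = 3
f_alias = |3776.7 - 3 * 1431.2|
        = |3776.7 - 4293.6|
        = 516.9 Hz

516.9


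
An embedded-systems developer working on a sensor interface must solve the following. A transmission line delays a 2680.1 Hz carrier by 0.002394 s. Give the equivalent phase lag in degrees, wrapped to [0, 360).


Phase shift from frequency and time delay:
phi = 360 * f * t_delay
    = 360 * 2680.1 * 0.002394
    = 2309.82 degrees
    mod 360 = 149.82 degrees

149.82 degrees


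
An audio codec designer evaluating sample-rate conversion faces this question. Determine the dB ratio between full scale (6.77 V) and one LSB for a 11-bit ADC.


Dynamic range from full-scale to LSB:
V_min = V_max / 2^bits = 6.77 / 2^11
DR = 20 * log10(V_max / V_min)
   = 20 * log10(2^11)
   = 20 * 11 * log10(2)
   = 66.23 dB

66.23 dB


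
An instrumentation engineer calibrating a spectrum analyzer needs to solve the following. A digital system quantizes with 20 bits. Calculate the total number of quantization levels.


Number of quantization levels = 2^N
= 2^20
= 1048576

1048576


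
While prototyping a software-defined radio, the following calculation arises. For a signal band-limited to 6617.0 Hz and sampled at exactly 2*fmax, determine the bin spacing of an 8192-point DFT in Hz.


Step 1 — Nyquist sampling rate:
fs = 2 * fmax = 2 * 6617.0 = 13234.0 Hz

Step 2 — DFT bin spacing:
df = fs / N = 13234.0 / 8192 = 1.6155 Hz

1.6155 Hz


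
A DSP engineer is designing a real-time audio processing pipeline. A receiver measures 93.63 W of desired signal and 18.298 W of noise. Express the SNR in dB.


SNR in decibels:
SNR = 10 * log10(Ps / Pn)
    = 10 * log10(93.63 / 18.298)
    = 10 * log10(5.117)
    = 10 * 0.709
    = 7.09 dB

7.09 dB


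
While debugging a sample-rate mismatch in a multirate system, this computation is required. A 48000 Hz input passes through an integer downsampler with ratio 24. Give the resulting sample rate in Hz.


Decimation reduces the sample rate:
fs_out = fs_in / M
       = 48000 / 24
       = 2000.0 Hz

2000.0 Hz


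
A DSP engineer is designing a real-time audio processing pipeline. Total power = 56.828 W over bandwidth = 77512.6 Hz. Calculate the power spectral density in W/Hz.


Power spectral density:
PSD = P / BW
    = 56.828 / 77512.6
    = 0.00073315 W/Hz

0.00073315 W/Hz


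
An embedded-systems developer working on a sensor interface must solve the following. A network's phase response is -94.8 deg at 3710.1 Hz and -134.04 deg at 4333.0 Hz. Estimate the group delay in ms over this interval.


Group delay from phase difference:
tau = -d(phi)/d(omega)
d(phi) = -39.24 deg = -0.684867 rad
d(omega) = 2*pi*(4333.0 - 3710.1) = 3913.7961 rad/s
tau = -(-0.684867) / 3913.7961
    = 0.175 ms

0.175 ms


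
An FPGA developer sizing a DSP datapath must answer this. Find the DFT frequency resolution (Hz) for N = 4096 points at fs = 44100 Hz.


DFT frequency resolution:
df = fs / N
   = 44100 / 4096
   = 10.7666 Hz

10.7666 Hz


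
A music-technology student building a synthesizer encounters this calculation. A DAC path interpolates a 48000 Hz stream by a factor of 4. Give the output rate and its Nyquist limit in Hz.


Step 1 — output sample rate after interpolation by L:
fs_out = L * fs_in = 4 * 48000 = 192000 Hz

Step 2 — Nyquist frequency of the output stream:
f_Nyq = fs_out / 2 = 192000 / 2 = 96000.0 Hz

fs_out = 192000 Hz; f_Nyquist = 96000.0 Hz


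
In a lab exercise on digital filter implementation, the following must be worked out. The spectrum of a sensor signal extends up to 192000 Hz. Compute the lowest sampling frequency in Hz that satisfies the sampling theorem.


The Nyquist rate is twice the maximum frequency component.
fs_min = 2 * fmax
      = 2 * 192000
      = 384000 Hz

384000


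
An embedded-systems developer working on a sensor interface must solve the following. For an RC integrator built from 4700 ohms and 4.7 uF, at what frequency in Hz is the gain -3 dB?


Cutoff frequency of a first-order RC filter:
fc = 1 / (2 * pi * R * C)
C = 4.7 uF = 4.7e-06 F
fc = 1 / (2 * pi * 4700 * 4.7e-06)
   = 1 / 0.1387955634356
   = 7.204841 Hz

7.204841 Hz


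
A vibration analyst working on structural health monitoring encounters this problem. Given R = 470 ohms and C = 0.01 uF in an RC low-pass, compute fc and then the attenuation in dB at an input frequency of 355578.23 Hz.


Step 1 — cutoff frequency:
fc = 1 / (2*pi*R*C)
C = 0.01 uF = 1e-08 F
fc = 1 / (2*pi*470*1e-08)
   = 33862.754 Hz

Step 2 — magnitude at f = 355578.23 Hz:
|H(f)| = 1 / sqrt(1 + (f/fc)^2)
f/fc = 355578.23 / 33862.754 = 10.50057
|H| = 1 / sqrt(1 + 110.26197) = 0.094804
|H|_dB = 20*log10(0.094804) = -20.46 dB

fc = 33862.754 Hz; |H(355578.23 Hz)| = -20.46 dB


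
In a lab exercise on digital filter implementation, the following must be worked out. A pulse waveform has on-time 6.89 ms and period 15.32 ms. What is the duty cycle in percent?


Duty cycle as a percentage:
DC = (t_on / T) * 100
   = (6.89 / 15.32) * 100
   = 0.449739 * 100
   = 44.97 %

44.97 %


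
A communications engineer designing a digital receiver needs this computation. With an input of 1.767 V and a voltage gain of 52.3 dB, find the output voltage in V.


Output voltage from dB gain:
V_out = V_in * 10^(gain_dB / 20)
      = 1.767 * 10^(52.3 / 20)
      = 1.767 * 412.097519
      = 728.1763 V

728.1763 V


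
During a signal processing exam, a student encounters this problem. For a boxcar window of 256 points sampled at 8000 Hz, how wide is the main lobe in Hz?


Main lobe width for a rectangular window:
Width = 2 * fs / N
      = 2 * 8000 / 256
      = 16000 / 256
      = 62.5 Hz

62.5 Hz


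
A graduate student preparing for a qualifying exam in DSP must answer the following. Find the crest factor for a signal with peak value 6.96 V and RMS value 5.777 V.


Crest factor is the ratio of peak to RMS:
CF = V_peak / V_rms
   = 6.96 / 5.777
   = 1.2048

1.2048


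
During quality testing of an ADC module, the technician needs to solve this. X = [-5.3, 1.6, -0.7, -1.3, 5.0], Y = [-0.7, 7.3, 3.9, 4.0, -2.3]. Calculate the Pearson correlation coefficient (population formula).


Pearson correlation coefficient (population):
r = cov(X,Y) / (std(X) * std(Y))
Mean X = -0.14, Mean Y = 2.44
Cov(X,Y) = -0.4664
Std(X) = 3.397999, Std(Y) = 3.47885
r = -0.0395

-0.0395
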